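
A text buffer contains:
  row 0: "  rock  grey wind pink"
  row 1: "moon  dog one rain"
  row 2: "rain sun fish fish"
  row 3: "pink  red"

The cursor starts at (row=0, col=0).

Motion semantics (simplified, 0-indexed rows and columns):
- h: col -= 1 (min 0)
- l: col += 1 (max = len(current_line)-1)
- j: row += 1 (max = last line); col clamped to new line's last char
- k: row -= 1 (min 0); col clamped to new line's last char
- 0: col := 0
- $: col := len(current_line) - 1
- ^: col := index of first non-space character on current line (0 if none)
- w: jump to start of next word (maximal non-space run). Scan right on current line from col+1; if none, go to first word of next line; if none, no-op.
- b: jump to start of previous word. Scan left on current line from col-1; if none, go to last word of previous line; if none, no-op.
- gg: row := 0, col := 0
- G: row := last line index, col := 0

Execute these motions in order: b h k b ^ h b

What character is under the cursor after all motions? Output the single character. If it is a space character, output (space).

Answer: (space)

Derivation:
After 1 (b): row=0 col=0 char='_'
After 2 (h): row=0 col=0 char='_'
After 3 (k): row=0 col=0 char='_'
After 4 (b): row=0 col=0 char='_'
After 5 (^): row=0 col=2 char='r'
After 6 (h): row=0 col=1 char='_'
After 7 (b): row=0 col=1 char='_'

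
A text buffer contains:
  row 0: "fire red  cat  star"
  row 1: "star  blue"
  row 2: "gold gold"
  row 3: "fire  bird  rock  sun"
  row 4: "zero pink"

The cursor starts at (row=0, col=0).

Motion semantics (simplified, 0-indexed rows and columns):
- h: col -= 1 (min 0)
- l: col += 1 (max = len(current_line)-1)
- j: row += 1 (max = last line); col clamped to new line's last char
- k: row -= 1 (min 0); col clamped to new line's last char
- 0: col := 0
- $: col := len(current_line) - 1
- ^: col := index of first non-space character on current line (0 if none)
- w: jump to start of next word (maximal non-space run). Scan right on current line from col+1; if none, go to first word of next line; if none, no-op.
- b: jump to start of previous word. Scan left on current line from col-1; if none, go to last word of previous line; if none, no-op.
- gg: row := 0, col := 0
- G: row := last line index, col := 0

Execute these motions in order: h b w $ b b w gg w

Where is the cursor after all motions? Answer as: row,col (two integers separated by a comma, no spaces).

After 1 (h): row=0 col=0 char='f'
After 2 (b): row=0 col=0 char='f'
After 3 (w): row=0 col=5 char='r'
After 4 ($): row=0 col=18 char='r'
After 5 (b): row=0 col=15 char='s'
After 6 (b): row=0 col=10 char='c'
After 7 (w): row=0 col=15 char='s'
After 8 (gg): row=0 col=0 char='f'
After 9 (w): row=0 col=5 char='r'

Answer: 0,5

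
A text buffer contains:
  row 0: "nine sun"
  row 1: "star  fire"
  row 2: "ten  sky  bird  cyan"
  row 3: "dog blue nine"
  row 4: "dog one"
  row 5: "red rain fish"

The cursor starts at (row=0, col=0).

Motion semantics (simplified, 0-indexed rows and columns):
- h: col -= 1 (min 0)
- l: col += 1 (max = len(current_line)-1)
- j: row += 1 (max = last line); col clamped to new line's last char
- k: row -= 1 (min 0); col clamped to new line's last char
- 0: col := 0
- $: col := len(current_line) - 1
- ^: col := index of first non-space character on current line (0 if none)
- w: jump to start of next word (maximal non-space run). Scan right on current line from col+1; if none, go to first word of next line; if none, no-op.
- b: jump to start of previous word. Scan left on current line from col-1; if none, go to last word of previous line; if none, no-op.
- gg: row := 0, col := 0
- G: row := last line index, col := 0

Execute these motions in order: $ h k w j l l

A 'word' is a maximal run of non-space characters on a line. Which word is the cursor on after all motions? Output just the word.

Answer: ten

Derivation:
After 1 ($): row=0 col=7 char='n'
After 2 (h): row=0 col=6 char='u'
After 3 (k): row=0 col=6 char='u'
After 4 (w): row=1 col=0 char='s'
After 5 (j): row=2 col=0 char='t'
After 6 (l): row=2 col=1 char='e'
After 7 (l): row=2 col=2 char='n'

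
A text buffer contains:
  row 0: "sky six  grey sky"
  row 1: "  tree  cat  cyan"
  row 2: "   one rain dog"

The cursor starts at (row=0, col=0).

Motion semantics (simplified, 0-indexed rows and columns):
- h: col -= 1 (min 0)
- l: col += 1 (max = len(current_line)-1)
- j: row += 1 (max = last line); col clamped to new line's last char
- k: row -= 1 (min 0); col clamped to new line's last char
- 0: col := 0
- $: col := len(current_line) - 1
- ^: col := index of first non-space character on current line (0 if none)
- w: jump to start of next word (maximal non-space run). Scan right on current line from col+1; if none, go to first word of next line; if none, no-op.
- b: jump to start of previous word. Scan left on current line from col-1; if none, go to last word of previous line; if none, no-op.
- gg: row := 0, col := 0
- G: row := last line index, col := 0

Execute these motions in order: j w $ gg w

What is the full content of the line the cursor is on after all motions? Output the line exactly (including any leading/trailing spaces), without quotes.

Answer: sky six  grey sky

Derivation:
After 1 (j): row=1 col=0 char='_'
After 2 (w): row=1 col=2 char='t'
After 3 ($): row=1 col=16 char='n'
After 4 (gg): row=0 col=0 char='s'
After 5 (w): row=0 col=4 char='s'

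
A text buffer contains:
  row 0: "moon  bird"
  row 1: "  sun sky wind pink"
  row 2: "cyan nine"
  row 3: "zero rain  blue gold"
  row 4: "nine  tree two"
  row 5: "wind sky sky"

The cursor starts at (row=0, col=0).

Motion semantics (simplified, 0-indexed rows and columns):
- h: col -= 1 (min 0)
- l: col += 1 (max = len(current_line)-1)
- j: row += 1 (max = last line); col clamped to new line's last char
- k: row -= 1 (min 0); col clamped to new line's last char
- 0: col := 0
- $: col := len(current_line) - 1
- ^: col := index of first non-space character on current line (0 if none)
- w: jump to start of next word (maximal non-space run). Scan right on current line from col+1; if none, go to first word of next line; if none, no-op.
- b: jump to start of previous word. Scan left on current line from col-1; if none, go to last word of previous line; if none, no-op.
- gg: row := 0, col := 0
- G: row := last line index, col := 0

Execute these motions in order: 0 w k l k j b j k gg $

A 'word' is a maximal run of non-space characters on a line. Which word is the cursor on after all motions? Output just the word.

Answer: bird

Derivation:
After 1 (0): row=0 col=0 char='m'
After 2 (w): row=0 col=6 char='b'
After 3 (k): row=0 col=6 char='b'
After 4 (l): row=0 col=7 char='i'
After 5 (k): row=0 col=7 char='i'
After 6 (j): row=1 col=7 char='k'
After 7 (b): row=1 col=6 char='s'
After 8 (j): row=2 col=6 char='i'
After 9 (k): row=1 col=6 char='s'
After 10 (gg): row=0 col=0 char='m'
After 11 ($): row=0 col=9 char='d'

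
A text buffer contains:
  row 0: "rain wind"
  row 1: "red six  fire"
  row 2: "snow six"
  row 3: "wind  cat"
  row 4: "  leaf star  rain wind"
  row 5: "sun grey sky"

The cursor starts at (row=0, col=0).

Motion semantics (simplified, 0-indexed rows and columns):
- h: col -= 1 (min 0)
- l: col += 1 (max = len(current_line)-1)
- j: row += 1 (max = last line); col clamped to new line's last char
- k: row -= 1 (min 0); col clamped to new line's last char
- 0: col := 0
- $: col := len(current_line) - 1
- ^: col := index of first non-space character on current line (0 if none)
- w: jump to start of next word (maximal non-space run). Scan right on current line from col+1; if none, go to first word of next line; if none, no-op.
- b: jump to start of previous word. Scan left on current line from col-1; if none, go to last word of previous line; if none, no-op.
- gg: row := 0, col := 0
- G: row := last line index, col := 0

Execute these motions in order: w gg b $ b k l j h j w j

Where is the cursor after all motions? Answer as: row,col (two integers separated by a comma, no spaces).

After 1 (w): row=0 col=5 char='w'
After 2 (gg): row=0 col=0 char='r'
After 3 (b): row=0 col=0 char='r'
After 4 ($): row=0 col=8 char='d'
After 5 (b): row=0 col=5 char='w'
After 6 (k): row=0 col=5 char='w'
After 7 (l): row=0 col=6 char='i'
After 8 (j): row=1 col=6 char='x'
After 9 (h): row=1 col=5 char='i'
After 10 (j): row=2 col=5 char='s'
After 11 (w): row=3 col=0 char='w'
After 12 (j): row=4 col=0 char='_'

Answer: 4,0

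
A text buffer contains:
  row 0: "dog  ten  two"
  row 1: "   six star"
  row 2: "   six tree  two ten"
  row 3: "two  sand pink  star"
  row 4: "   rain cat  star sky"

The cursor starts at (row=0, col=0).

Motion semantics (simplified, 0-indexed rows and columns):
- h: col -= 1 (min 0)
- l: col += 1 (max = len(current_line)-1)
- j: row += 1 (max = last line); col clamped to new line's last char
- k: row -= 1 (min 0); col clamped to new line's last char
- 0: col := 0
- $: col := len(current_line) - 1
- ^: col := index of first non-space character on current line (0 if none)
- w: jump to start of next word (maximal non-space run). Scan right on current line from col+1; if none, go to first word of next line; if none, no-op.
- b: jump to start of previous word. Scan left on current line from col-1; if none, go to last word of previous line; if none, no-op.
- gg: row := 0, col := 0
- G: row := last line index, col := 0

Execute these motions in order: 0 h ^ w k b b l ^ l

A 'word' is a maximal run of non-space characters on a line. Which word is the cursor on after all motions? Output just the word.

After 1 (0): row=0 col=0 char='d'
After 2 (h): row=0 col=0 char='d'
After 3 (^): row=0 col=0 char='d'
After 4 (w): row=0 col=5 char='t'
After 5 (k): row=0 col=5 char='t'
After 6 (b): row=0 col=0 char='d'
After 7 (b): row=0 col=0 char='d'
After 8 (l): row=0 col=1 char='o'
After 9 (^): row=0 col=0 char='d'
After 10 (l): row=0 col=1 char='o'

Answer: dog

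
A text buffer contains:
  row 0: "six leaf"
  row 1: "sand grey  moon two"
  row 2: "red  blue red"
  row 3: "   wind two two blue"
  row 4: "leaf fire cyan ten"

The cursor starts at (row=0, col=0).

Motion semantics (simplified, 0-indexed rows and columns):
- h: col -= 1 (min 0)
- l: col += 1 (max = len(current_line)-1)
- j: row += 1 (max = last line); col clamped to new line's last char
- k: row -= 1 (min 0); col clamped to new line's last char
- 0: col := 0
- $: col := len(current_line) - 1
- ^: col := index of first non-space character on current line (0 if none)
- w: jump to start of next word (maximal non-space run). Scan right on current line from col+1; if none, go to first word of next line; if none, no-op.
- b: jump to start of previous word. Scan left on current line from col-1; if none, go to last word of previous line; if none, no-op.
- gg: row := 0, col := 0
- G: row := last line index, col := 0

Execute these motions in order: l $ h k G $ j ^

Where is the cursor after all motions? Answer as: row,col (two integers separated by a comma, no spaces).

Answer: 4,0

Derivation:
After 1 (l): row=0 col=1 char='i'
After 2 ($): row=0 col=7 char='f'
After 3 (h): row=0 col=6 char='a'
After 4 (k): row=0 col=6 char='a'
After 5 (G): row=4 col=0 char='l'
After 6 ($): row=4 col=17 char='n'
After 7 (j): row=4 col=17 char='n'
After 8 (^): row=4 col=0 char='l'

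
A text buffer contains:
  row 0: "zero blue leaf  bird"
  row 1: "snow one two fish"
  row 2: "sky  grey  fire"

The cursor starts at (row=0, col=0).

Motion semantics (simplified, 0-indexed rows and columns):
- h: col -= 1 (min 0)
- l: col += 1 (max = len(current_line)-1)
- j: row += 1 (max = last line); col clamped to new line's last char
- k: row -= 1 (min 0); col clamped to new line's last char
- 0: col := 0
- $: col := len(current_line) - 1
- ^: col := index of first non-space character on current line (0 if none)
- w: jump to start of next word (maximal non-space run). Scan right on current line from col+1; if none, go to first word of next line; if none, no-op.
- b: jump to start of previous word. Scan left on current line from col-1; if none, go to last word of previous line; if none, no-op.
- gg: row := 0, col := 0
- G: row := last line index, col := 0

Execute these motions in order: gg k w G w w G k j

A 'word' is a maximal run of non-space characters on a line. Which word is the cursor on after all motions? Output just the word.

Answer: sky

Derivation:
After 1 (gg): row=0 col=0 char='z'
After 2 (k): row=0 col=0 char='z'
After 3 (w): row=0 col=5 char='b'
After 4 (G): row=2 col=0 char='s'
After 5 (w): row=2 col=5 char='g'
After 6 (w): row=2 col=11 char='f'
After 7 (G): row=2 col=0 char='s'
After 8 (k): row=1 col=0 char='s'
After 9 (j): row=2 col=0 char='s'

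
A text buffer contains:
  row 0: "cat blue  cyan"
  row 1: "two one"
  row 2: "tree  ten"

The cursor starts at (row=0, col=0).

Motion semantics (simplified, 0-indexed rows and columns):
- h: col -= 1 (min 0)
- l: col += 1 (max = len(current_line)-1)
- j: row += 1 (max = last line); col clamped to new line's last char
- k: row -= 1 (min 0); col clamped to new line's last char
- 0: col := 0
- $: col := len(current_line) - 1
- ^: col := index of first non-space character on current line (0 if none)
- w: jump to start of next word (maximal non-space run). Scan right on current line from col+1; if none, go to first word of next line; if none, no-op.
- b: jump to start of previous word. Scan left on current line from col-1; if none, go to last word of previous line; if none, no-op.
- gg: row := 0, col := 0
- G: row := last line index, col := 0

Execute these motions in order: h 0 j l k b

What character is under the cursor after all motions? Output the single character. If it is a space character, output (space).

After 1 (h): row=0 col=0 char='c'
After 2 (0): row=0 col=0 char='c'
After 3 (j): row=1 col=0 char='t'
After 4 (l): row=1 col=1 char='w'
After 5 (k): row=0 col=1 char='a'
After 6 (b): row=0 col=0 char='c'

Answer: c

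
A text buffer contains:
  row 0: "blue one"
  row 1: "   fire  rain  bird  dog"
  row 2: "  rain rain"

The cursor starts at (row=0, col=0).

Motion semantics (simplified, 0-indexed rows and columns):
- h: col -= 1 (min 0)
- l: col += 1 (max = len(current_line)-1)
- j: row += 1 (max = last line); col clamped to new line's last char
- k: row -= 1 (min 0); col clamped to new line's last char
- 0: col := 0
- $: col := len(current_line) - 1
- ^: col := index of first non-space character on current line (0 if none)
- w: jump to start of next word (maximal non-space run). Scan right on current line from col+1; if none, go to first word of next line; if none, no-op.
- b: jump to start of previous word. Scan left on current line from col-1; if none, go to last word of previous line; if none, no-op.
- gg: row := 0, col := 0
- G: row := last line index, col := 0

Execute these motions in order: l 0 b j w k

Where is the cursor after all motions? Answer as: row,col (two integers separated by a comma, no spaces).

After 1 (l): row=0 col=1 char='l'
After 2 (0): row=0 col=0 char='b'
After 3 (b): row=0 col=0 char='b'
After 4 (j): row=1 col=0 char='_'
After 5 (w): row=1 col=3 char='f'
After 6 (k): row=0 col=3 char='e'

Answer: 0,3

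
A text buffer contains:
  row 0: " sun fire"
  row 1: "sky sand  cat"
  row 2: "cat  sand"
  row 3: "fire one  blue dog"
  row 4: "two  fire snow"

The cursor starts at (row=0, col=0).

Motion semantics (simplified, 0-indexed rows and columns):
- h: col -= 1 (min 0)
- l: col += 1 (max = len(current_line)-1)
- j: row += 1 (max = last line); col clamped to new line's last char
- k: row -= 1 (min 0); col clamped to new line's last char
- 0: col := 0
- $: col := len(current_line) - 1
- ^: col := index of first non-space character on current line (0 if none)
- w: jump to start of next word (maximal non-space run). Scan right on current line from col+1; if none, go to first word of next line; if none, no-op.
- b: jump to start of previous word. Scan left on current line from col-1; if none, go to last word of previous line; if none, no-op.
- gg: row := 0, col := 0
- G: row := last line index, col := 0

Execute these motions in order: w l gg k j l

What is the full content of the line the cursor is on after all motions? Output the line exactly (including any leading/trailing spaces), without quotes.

Answer: sky sand  cat

Derivation:
After 1 (w): row=0 col=1 char='s'
After 2 (l): row=0 col=2 char='u'
After 3 (gg): row=0 col=0 char='_'
After 4 (k): row=0 col=0 char='_'
After 5 (j): row=1 col=0 char='s'
After 6 (l): row=1 col=1 char='k'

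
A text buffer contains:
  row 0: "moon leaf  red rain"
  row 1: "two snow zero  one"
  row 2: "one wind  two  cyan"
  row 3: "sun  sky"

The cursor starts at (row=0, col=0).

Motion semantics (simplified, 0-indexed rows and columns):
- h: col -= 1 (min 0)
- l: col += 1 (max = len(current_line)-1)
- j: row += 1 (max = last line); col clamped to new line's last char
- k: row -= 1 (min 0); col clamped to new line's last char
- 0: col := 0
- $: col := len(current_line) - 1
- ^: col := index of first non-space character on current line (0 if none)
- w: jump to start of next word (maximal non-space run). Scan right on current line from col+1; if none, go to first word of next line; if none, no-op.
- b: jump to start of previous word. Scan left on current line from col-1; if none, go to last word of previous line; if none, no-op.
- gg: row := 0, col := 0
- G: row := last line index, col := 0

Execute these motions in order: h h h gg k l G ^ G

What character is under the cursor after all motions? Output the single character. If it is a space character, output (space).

After 1 (h): row=0 col=0 char='m'
After 2 (h): row=0 col=0 char='m'
After 3 (h): row=0 col=0 char='m'
After 4 (gg): row=0 col=0 char='m'
After 5 (k): row=0 col=0 char='m'
After 6 (l): row=0 col=1 char='o'
After 7 (G): row=3 col=0 char='s'
After 8 (^): row=3 col=0 char='s'
After 9 (G): row=3 col=0 char='s'

Answer: s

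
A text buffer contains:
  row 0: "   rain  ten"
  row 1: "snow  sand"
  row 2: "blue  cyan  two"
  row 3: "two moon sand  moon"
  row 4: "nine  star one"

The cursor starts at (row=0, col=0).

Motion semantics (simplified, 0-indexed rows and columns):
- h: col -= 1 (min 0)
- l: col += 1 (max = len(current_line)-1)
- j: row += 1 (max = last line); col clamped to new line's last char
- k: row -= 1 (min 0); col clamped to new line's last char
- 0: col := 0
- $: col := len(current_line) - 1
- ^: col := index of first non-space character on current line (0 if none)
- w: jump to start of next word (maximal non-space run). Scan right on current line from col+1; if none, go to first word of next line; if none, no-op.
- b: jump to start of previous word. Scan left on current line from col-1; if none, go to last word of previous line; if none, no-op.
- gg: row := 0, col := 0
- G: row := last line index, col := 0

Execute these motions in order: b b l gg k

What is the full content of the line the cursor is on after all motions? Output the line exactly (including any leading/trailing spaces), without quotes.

After 1 (b): row=0 col=0 char='_'
After 2 (b): row=0 col=0 char='_'
After 3 (l): row=0 col=1 char='_'
After 4 (gg): row=0 col=0 char='_'
After 5 (k): row=0 col=0 char='_'

Answer:    rain  ten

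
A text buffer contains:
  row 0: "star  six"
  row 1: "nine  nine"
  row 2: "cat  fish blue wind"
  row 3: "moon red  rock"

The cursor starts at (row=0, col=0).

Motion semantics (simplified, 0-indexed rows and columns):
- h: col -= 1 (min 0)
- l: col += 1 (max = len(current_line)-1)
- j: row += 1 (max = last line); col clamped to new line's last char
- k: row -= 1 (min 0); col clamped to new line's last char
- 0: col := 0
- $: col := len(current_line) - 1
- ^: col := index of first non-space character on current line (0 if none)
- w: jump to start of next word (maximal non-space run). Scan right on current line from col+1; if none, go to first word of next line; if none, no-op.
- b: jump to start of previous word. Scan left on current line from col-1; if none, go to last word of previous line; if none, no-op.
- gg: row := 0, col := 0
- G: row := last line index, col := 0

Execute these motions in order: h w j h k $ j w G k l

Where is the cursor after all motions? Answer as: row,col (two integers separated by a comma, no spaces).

After 1 (h): row=0 col=0 char='s'
After 2 (w): row=0 col=6 char='s'
After 3 (j): row=1 col=6 char='n'
After 4 (h): row=1 col=5 char='_'
After 5 (k): row=0 col=5 char='_'
After 6 ($): row=0 col=8 char='x'
After 7 (j): row=1 col=8 char='n'
After 8 (w): row=2 col=0 char='c'
After 9 (G): row=3 col=0 char='m'
After 10 (k): row=2 col=0 char='c'
After 11 (l): row=2 col=1 char='a'

Answer: 2,1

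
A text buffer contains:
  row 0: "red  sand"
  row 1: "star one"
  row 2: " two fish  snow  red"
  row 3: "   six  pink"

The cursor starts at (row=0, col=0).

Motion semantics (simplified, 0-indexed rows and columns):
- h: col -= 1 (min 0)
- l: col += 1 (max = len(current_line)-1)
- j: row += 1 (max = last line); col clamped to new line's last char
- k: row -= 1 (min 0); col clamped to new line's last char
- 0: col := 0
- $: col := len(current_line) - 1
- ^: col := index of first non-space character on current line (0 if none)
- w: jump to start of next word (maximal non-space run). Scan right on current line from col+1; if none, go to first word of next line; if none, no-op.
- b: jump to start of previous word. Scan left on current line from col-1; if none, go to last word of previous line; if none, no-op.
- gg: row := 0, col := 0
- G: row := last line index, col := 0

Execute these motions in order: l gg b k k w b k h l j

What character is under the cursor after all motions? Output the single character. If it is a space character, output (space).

After 1 (l): row=0 col=1 char='e'
After 2 (gg): row=0 col=0 char='r'
After 3 (b): row=0 col=0 char='r'
After 4 (k): row=0 col=0 char='r'
After 5 (k): row=0 col=0 char='r'
After 6 (w): row=0 col=5 char='s'
After 7 (b): row=0 col=0 char='r'
After 8 (k): row=0 col=0 char='r'
After 9 (h): row=0 col=0 char='r'
After 10 (l): row=0 col=1 char='e'
After 11 (j): row=1 col=1 char='t'

Answer: t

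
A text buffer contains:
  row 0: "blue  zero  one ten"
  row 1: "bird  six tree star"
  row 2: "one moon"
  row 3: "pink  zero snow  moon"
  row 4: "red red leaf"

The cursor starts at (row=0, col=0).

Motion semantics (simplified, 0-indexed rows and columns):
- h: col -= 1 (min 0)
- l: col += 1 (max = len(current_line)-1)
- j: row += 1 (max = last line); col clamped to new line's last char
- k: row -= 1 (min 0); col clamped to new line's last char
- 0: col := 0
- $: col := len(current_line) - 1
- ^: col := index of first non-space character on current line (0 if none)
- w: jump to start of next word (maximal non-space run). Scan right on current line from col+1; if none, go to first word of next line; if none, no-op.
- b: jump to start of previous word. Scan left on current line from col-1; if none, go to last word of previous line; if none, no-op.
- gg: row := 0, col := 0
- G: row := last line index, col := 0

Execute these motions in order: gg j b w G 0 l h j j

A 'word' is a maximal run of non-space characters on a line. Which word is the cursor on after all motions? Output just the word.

Answer: red

Derivation:
After 1 (gg): row=0 col=0 char='b'
After 2 (j): row=1 col=0 char='b'
After 3 (b): row=0 col=16 char='t'
After 4 (w): row=1 col=0 char='b'
After 5 (G): row=4 col=0 char='r'
After 6 (0): row=4 col=0 char='r'
After 7 (l): row=4 col=1 char='e'
After 8 (h): row=4 col=0 char='r'
After 9 (j): row=4 col=0 char='r'
After 10 (j): row=4 col=0 char='r'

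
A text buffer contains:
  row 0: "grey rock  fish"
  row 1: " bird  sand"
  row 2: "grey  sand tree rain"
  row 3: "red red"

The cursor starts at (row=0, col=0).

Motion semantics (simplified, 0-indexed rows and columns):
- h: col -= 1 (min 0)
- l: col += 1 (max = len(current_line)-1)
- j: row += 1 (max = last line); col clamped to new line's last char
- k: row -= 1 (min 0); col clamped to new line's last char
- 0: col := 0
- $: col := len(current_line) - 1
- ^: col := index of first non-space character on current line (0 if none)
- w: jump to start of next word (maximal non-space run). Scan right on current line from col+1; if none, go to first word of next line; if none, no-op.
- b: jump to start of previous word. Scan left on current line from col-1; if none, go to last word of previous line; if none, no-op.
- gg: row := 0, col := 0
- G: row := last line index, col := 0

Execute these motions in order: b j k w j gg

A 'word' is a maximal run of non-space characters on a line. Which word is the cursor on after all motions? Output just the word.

Answer: grey

Derivation:
After 1 (b): row=0 col=0 char='g'
After 2 (j): row=1 col=0 char='_'
After 3 (k): row=0 col=0 char='g'
After 4 (w): row=0 col=5 char='r'
After 5 (j): row=1 col=5 char='_'
After 6 (gg): row=0 col=0 char='g'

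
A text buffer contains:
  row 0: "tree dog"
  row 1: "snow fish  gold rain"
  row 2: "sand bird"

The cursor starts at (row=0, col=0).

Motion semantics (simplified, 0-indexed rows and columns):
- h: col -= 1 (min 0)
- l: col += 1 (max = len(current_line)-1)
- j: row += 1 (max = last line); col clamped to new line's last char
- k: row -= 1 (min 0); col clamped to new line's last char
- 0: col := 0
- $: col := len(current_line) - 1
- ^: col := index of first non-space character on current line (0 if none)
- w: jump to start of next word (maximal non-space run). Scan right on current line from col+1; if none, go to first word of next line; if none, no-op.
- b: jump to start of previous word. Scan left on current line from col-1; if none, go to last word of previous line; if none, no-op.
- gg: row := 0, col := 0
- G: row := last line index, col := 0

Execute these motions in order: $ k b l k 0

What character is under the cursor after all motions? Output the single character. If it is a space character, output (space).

Answer: t

Derivation:
After 1 ($): row=0 col=7 char='g'
After 2 (k): row=0 col=7 char='g'
After 3 (b): row=0 col=5 char='d'
After 4 (l): row=0 col=6 char='o'
After 5 (k): row=0 col=6 char='o'
After 6 (0): row=0 col=0 char='t'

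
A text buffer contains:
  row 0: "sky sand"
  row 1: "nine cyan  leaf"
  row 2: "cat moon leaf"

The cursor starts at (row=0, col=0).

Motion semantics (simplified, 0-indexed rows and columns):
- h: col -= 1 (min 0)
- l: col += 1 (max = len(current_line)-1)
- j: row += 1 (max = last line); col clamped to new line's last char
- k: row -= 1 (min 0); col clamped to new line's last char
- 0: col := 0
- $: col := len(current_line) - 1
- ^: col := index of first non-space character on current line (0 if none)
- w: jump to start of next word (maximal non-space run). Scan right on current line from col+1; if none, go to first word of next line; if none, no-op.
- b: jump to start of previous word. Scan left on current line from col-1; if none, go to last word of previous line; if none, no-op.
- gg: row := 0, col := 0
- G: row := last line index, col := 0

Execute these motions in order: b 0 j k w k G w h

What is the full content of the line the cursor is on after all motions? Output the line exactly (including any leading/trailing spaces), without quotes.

Answer: cat moon leaf

Derivation:
After 1 (b): row=0 col=0 char='s'
After 2 (0): row=0 col=0 char='s'
After 3 (j): row=1 col=0 char='n'
After 4 (k): row=0 col=0 char='s'
After 5 (w): row=0 col=4 char='s'
After 6 (k): row=0 col=4 char='s'
After 7 (G): row=2 col=0 char='c'
After 8 (w): row=2 col=4 char='m'
After 9 (h): row=2 col=3 char='_'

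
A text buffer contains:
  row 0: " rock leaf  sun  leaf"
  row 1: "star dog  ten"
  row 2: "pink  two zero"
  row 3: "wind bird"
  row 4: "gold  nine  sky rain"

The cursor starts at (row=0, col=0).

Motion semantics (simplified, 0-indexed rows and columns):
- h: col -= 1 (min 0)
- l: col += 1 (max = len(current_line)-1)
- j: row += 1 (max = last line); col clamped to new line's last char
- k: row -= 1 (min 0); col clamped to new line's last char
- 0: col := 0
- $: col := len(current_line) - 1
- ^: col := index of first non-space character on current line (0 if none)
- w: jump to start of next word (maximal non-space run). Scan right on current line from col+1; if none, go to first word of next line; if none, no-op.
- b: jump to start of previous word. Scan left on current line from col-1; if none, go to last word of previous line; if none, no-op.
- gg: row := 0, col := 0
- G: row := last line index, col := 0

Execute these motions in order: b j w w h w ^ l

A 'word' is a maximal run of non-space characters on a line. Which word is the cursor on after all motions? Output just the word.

After 1 (b): row=0 col=0 char='_'
After 2 (j): row=1 col=0 char='s'
After 3 (w): row=1 col=5 char='d'
After 4 (w): row=1 col=10 char='t'
After 5 (h): row=1 col=9 char='_'
After 6 (w): row=1 col=10 char='t'
After 7 (^): row=1 col=0 char='s'
After 8 (l): row=1 col=1 char='t'

Answer: star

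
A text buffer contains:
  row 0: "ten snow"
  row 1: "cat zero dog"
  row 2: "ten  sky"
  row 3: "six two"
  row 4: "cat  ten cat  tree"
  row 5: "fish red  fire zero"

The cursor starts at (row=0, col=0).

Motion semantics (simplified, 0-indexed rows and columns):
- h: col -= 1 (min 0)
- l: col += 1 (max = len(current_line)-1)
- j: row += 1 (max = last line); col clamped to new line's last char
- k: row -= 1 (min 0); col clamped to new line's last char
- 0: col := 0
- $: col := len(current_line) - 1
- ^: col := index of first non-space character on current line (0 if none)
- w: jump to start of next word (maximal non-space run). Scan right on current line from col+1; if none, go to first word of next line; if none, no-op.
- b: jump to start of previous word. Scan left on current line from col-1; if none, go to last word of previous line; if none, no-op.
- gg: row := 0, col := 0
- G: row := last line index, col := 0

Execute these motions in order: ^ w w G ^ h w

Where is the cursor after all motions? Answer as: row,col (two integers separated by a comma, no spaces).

After 1 (^): row=0 col=0 char='t'
After 2 (w): row=0 col=4 char='s'
After 3 (w): row=1 col=0 char='c'
After 4 (G): row=5 col=0 char='f'
After 5 (^): row=5 col=0 char='f'
After 6 (h): row=5 col=0 char='f'
After 7 (w): row=5 col=5 char='r'

Answer: 5,5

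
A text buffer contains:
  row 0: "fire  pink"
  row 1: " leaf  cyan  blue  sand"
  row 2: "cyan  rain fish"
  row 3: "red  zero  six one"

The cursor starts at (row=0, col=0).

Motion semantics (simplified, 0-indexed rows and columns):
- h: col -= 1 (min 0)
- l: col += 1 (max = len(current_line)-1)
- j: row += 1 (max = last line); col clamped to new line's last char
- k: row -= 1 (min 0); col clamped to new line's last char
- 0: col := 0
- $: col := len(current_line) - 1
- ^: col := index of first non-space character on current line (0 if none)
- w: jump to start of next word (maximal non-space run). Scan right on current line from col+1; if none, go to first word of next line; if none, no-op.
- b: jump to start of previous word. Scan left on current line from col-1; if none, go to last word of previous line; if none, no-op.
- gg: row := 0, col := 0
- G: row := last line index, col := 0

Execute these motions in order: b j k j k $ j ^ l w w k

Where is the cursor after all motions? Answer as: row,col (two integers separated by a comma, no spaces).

After 1 (b): row=0 col=0 char='f'
After 2 (j): row=1 col=0 char='_'
After 3 (k): row=0 col=0 char='f'
After 4 (j): row=1 col=0 char='_'
After 5 (k): row=0 col=0 char='f'
After 6 ($): row=0 col=9 char='k'
After 7 (j): row=1 col=9 char='a'
After 8 (^): row=1 col=1 char='l'
After 9 (l): row=1 col=2 char='e'
After 10 (w): row=1 col=7 char='c'
After 11 (w): row=1 col=13 char='b'
After 12 (k): row=0 col=9 char='k'

Answer: 0,9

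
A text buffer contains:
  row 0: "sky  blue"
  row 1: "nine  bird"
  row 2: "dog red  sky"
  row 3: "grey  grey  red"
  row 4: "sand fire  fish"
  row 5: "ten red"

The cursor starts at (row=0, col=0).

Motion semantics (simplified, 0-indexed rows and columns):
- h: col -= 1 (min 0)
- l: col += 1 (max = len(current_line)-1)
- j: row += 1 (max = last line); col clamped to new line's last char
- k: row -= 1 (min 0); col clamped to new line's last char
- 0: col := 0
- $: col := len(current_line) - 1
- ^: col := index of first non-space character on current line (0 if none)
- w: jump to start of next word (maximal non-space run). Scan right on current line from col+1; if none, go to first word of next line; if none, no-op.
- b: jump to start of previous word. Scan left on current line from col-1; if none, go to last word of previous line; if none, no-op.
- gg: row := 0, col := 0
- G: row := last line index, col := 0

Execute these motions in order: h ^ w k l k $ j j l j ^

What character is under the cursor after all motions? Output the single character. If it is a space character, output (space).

Answer: g

Derivation:
After 1 (h): row=0 col=0 char='s'
After 2 (^): row=0 col=0 char='s'
After 3 (w): row=0 col=5 char='b'
After 4 (k): row=0 col=5 char='b'
After 5 (l): row=0 col=6 char='l'
After 6 (k): row=0 col=6 char='l'
After 7 ($): row=0 col=8 char='e'
After 8 (j): row=1 col=8 char='r'
After 9 (j): row=2 col=8 char='_'
After 10 (l): row=2 col=9 char='s'
After 11 (j): row=3 col=9 char='y'
After 12 (^): row=3 col=0 char='g'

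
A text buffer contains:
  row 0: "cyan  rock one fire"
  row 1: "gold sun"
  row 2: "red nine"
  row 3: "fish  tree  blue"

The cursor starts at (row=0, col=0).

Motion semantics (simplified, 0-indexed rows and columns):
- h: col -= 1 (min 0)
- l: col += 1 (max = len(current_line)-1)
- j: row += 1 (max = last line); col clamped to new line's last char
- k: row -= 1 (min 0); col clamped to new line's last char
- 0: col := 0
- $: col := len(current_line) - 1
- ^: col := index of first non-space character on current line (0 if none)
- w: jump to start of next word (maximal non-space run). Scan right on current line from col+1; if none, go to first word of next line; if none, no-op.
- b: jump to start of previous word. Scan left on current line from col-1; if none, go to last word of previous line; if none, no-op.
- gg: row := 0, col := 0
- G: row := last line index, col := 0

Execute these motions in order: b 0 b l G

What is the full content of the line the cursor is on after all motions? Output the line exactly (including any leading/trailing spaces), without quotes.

Answer: fish  tree  blue

Derivation:
After 1 (b): row=0 col=0 char='c'
After 2 (0): row=0 col=0 char='c'
After 3 (b): row=0 col=0 char='c'
After 4 (l): row=0 col=1 char='y'
After 5 (G): row=3 col=0 char='f'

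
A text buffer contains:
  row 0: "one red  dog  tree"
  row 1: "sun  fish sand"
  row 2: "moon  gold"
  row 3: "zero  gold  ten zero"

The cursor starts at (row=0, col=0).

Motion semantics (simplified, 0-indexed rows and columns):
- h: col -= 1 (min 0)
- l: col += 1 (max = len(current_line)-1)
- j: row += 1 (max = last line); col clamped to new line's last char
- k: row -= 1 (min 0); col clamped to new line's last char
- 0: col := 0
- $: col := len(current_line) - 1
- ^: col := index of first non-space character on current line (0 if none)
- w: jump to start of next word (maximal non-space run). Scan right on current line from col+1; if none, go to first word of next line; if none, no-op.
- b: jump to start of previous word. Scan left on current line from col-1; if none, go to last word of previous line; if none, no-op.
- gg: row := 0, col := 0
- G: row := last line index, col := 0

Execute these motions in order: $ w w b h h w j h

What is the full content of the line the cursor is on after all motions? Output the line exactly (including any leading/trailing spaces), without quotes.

After 1 ($): row=0 col=17 char='e'
After 2 (w): row=1 col=0 char='s'
After 3 (w): row=1 col=5 char='f'
After 4 (b): row=1 col=0 char='s'
After 5 (h): row=1 col=0 char='s'
After 6 (h): row=1 col=0 char='s'
After 7 (w): row=1 col=5 char='f'
After 8 (j): row=2 col=5 char='_'
After 9 (h): row=2 col=4 char='_'

Answer: moon  gold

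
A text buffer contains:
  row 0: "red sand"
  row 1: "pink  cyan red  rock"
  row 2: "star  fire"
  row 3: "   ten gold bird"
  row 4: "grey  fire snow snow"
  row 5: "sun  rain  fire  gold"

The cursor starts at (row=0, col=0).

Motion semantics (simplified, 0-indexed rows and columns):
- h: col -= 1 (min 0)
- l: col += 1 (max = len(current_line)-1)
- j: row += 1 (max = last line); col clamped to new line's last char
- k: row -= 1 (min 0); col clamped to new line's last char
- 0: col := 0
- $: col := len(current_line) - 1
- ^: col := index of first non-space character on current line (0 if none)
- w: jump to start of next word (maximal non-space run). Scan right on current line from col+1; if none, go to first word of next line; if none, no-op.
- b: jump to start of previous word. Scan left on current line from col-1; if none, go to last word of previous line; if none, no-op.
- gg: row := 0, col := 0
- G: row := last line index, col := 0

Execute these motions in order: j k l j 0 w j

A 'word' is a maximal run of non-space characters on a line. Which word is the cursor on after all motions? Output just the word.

Answer: fire

Derivation:
After 1 (j): row=1 col=0 char='p'
After 2 (k): row=0 col=0 char='r'
After 3 (l): row=0 col=1 char='e'
After 4 (j): row=1 col=1 char='i'
After 5 (0): row=1 col=0 char='p'
After 6 (w): row=1 col=6 char='c'
After 7 (j): row=2 col=6 char='f'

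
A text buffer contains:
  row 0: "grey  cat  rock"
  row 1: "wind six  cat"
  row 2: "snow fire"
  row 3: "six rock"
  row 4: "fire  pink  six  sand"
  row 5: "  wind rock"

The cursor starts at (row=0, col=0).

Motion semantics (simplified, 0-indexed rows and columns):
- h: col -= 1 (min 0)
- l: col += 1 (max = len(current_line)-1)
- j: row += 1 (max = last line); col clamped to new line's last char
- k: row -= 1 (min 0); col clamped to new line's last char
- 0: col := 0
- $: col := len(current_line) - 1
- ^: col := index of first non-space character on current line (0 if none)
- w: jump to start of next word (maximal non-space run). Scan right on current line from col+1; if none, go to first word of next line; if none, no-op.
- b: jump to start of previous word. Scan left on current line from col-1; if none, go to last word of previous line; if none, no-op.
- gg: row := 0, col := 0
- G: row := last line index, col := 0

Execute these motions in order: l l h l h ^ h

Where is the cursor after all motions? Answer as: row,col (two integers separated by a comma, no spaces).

After 1 (l): row=0 col=1 char='r'
After 2 (l): row=0 col=2 char='e'
After 3 (h): row=0 col=1 char='r'
After 4 (l): row=0 col=2 char='e'
After 5 (h): row=0 col=1 char='r'
After 6 (^): row=0 col=0 char='g'
After 7 (h): row=0 col=0 char='g'

Answer: 0,0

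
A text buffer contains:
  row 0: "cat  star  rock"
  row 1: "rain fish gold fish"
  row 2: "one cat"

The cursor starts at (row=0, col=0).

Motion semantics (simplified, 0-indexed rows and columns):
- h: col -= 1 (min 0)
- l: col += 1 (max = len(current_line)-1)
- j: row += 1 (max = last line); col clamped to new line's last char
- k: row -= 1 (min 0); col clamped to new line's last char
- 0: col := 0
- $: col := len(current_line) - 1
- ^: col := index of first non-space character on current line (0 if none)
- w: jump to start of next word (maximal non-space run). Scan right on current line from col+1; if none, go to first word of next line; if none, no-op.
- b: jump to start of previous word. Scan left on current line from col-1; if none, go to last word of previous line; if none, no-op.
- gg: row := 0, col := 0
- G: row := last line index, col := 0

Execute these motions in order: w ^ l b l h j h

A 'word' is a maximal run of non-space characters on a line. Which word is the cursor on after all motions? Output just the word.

Answer: rain

Derivation:
After 1 (w): row=0 col=5 char='s'
After 2 (^): row=0 col=0 char='c'
After 3 (l): row=0 col=1 char='a'
After 4 (b): row=0 col=0 char='c'
After 5 (l): row=0 col=1 char='a'
After 6 (h): row=0 col=0 char='c'
After 7 (j): row=1 col=0 char='r'
After 8 (h): row=1 col=0 char='r'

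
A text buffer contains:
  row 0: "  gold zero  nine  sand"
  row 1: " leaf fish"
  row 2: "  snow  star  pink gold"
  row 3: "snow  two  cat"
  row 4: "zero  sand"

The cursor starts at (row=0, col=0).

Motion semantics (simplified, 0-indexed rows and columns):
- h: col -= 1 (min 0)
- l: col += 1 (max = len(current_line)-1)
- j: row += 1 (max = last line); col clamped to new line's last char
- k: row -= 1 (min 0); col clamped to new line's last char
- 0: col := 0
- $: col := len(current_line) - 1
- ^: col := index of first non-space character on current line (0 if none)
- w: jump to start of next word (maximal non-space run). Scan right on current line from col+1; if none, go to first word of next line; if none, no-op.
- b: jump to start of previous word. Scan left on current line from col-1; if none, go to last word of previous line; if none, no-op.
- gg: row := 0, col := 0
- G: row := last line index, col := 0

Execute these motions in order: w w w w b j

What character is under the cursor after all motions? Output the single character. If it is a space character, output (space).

After 1 (w): row=0 col=2 char='g'
After 2 (w): row=0 col=7 char='z'
After 3 (w): row=0 col=13 char='n'
After 4 (w): row=0 col=19 char='s'
After 5 (b): row=0 col=13 char='n'
After 6 (j): row=1 col=9 char='h'

Answer: h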